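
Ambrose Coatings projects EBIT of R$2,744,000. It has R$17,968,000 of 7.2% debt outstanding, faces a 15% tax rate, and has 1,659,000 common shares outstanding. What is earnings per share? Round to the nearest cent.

R$0.74

Pre-tax income = R$2,744,000 − R$1,293,696.00 = R$1,450,304.00.
Net income = R$1,450,304.00 × (1 − 0.15) = R$1,232,758.40.
EPS = R$1,232,758.40 ÷ 1,659,000 = R$0.74.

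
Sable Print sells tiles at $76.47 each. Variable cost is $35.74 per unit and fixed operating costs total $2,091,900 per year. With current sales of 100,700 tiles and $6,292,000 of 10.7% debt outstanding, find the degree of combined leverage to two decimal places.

3.07

Total contribution margin = 100,700 × $40.73 = $4,101,511.00.
EBIT = $4,101,511.00 − $2,091,900 = $2,009,611.00. Interest = $673,244.00.
DOL = $4,101,511.00 ÷ $2,009,611.00 = 2.0409; DFL = $2,009,611.00 ÷ $1,336,367.00 = 1.5038.
DCL = DOL × DFL = 2.0409 × 1.5038 = 3.0691.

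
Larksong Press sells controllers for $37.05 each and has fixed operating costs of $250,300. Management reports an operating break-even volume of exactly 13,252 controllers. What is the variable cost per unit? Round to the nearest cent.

At break-even, FC = Q × (P − VC), so P − VC = $250,300 ÷ 13,252 = $18.8877.
Hence VC = price − CM = $37.05 − $18.8877 = $18.16.

$18.16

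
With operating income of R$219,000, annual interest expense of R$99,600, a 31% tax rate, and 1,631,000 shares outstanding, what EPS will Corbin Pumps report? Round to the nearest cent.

Interest = R$99,600.00, so EBT = R$219,000 − R$99,600.00 = R$119,400.00.
Net income = R$119,400.00 × (1 − 0.31) = R$82,386.00.
EPS = R$82,386.00 ÷ 1,631,000 = R$0.05.

R$0.05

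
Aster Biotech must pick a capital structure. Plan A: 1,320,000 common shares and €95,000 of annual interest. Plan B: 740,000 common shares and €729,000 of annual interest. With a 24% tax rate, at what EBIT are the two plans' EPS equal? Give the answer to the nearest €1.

€1,537,897

Set EPS_A = EPS_B: (EBIT − €95,000)(1 − 0.24) ÷ 1,320,000 = (EBIT − €729,000)(1 − 0.24) ÷ 740,000.
The (1 − t) factor cancels: (EBIT − 95,000) × 740,000 = (EBIT − 729,000) × 1,320,000.
EBIT × (1,320,000 − 740,000) = 729,000 × 1,320,000 − 95,000 × 740,000 = 891,980,000,000, so EBIT = 891,980,000,000 ÷ 580,000 = 1,537,896.55.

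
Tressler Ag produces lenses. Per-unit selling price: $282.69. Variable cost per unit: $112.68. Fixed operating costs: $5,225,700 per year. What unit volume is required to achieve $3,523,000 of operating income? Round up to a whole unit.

Unit CM = price − variable cost = $282.69 − $112.68 = $170.01.
Units = (FC + target) / CM = ($5,225,700 + $3,523,000) / $170.01 = 51,459.91, so 51,460 lenses.

51,460 lenses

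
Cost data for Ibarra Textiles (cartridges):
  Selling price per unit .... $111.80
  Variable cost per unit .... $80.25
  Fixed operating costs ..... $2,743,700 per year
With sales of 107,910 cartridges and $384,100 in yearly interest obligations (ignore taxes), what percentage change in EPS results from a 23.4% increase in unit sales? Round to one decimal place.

Contribution at this volume is 107,910 × $31.55 = $3,404,560.50.
EBIT = $3,404,560.50 − $2,743,700 = $660,860.50.
Interest = $384,100.00, so EBIT − I = $276,760.50.
Degree of combined leverage = contribution ÷ (EBIT − I) = $3,404,560.50 ÷ $276,760.50 = 12.3015.
EPS therefore changes by 12.3015 × (+23.4%) = +287.9%.

+287.9%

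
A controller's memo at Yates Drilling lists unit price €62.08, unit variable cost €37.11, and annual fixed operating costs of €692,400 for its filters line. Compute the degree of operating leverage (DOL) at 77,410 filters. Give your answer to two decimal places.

1.56

At 77,410 units, contribution = 77,410 × €24.97 = €1,932,927.70.
Subtracting fixed costs: EBIT = €1,932,927.70 − €692,400 = €1,240,527.70.
So DOL = total CM / EBIT = €1,932,927.70 / €1,240,527.70 = 1.5581.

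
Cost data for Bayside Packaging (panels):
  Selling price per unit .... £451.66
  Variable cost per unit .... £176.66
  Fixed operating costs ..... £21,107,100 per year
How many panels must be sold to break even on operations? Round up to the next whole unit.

Unit CM = price − variable cost = £451.66 − £176.66 = £275.00.
Break-even Q = £21,107,100 / £275.00 = 76,753.09 → 76,754 panels.

76,754 panels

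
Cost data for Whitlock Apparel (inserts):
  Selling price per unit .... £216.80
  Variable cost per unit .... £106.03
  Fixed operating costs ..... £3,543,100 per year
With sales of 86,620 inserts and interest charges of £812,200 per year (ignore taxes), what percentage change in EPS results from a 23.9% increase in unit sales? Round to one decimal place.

+43.8%

Total contribution margin = 86,620 × £110.77 = £9,594,897.40.
Operating income = contribution − fixed costs = £9,594,897.40 − £3,543,100 = £6,051,797.40.
After interest of £812,200.00, pre-tax earnings = £5,239,597.40.
DCL = total CM / (EBIT − I) = £9,594,897.40 / £5,239,597.40 = 1.8312.
EPS therefore changes by 1.8312 × (+23.9%) = +43.8%.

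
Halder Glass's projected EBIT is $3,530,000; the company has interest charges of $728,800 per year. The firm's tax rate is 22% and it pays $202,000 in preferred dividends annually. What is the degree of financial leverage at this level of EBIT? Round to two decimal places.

1.39

Interest = $728,800.00.
Preferred dividends grossed up pre-tax: $202,000 / (1 − 0.22) = $258,974.36.
DFL = EBIT ÷ [EBIT − I − D_p/(1−t)] = $3,530,000 ÷ [$3,530,000 − $728,800.00 − $258,974.36] = $3,530,000 ÷ $2,542,225.64 = 1.3885.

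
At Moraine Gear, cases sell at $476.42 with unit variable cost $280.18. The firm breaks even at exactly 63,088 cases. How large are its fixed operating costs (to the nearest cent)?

$12,380,389.12

Contribution margin per unit = $476.42 − $280.18 = $196.24.
Since BE = FC / CM, FC = 63,088 × $196.24 = $12,380,389.12.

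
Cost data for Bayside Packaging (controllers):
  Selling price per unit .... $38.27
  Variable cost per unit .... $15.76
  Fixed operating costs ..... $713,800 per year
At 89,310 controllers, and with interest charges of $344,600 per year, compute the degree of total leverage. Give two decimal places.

2.11

At 89,310 units, contribution = 89,310 × $22.51 = $2,010,368.10.
EBIT = $2,010,368.10 − $713,800 = $1,296,568.10. Interest = $344,600.00, so EBIT − I = $951,968.10.
Degree of total leverage = total CM / (EBIT − interest) = $2,010,368.10 / $951,968.10 = 2.1118.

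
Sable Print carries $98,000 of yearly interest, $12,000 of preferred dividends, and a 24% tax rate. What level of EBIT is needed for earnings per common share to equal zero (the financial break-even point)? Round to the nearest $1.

Preferred dividends are paid after tax, so their pre-tax equivalent is $12,000 ÷ (1 − 0.24) = $15,789.47.
EPS = 0 when EBIT covers interest plus the pre-tax preferred burden: $98,000 + $15,789.47 = $113,789.47.

$113,789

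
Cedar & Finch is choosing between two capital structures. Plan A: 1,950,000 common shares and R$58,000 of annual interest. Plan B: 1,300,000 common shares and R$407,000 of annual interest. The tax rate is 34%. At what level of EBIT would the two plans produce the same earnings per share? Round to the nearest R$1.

At indifference, (EBIT − 58,000)(1 − t)/1,950,000 = (EBIT − 407,000)(1 − t)/1,300,000.
Cancelling (1 − t) and cross-multiplying: 1,300,000·(EBIT − 58,000) = 1,950,000·(EBIT − 407,000).
Solving, EBIT = (407,000·1,950,000 − 58,000·1,300,000) / (1,950,000 − 1,300,000) = 718,250,000,000 / 650,000 = 1,105,000.00.

R$1,105,000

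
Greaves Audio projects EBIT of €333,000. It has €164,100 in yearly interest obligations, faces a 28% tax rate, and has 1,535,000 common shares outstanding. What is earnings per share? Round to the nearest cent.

€0.08

Pre-tax income = €333,000 − €164,100.00 = €168,900.00.
Net income = €168,900.00 × (1 − 0.28) = €121,608.00.
EPS = €121,608.00 ÷ 1,535,000 = €0.08.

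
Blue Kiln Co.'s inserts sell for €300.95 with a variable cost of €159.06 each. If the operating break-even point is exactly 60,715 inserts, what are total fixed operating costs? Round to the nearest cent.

€8,614,851.35

Unit CM = price − variable cost = €300.95 − €159.06 = €141.89.
Fixed costs = break-even units × CM = 60,715 × €141.89 = €8,614,851.35.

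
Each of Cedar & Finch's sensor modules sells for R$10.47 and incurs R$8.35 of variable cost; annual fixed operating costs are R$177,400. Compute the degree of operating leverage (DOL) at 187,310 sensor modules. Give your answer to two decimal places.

1.81

At 187,310 units, contribution = 187,310 × R$2.12 = R$397,097.20.
Operating income = contribution − fixed costs = R$397,097.20 − R$177,400 = R$219,697.20.
DOL = contribution ÷ EBIT = R$397,097.20 ÷ R$219,697.20 = 1.8075.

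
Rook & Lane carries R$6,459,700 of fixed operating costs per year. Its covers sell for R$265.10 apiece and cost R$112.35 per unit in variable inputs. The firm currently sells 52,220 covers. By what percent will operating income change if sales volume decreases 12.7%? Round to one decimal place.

-66.8%

At 52,220 units, contribution = 52,220 × R$152.75 = R$7,976,605.00.
Operating income = contribution − fixed costs = R$7,976,605.00 − R$6,459,700 = R$1,516,905.00.
DOL = contribution ÷ EBIT = R$7,976,605.00 ÷ R$1,516,905.00 = 5.2585.
So EBIT moves 5.2585 × (-12.7%) = -66.8%.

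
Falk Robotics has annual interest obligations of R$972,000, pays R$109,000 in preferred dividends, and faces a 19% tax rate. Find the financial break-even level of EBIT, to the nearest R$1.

R$1,106,568

Grossing the preferred dividend up to pre-tax terms: R$109,000 / (1 − 0.19) = R$134,567.90.
EPS = 0 when EBIT covers interest plus the pre-tax preferred burden: R$972,000 + R$134,567.90 = R$1,106,567.90.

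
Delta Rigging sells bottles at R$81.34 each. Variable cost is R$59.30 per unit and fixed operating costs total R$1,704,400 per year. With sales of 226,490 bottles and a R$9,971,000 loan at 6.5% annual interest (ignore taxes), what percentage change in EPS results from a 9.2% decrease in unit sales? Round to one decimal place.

-17.4%

At 226,490 units, contribution = 226,490 × R$22.04 = R$4,991,839.60.
EBIT = R$4,991,839.60 − R$1,704,400 = R$3,287,439.60.
Interest = R$648,115.00, so EBIT − I = R$2,639,324.60.
Degree of combined leverage = contribution ÷ (EBIT − I) = R$4,991,839.60 ÷ R$2,639,324.60 = 1.8913.
%ΔEPS = DCL × %ΔSales = 1.8913 × -9.2% = -17.4%.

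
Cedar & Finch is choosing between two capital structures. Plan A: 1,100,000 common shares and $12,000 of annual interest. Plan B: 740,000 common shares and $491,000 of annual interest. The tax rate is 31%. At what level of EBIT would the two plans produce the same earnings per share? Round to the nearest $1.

Set EPS_A = EPS_B: (EBIT − $12,000)(1 − 0.31) ÷ 1,100,000 = (EBIT − $491,000)(1 − 0.31) ÷ 740,000.
Cancelling (1 − t) and cross-multiplying: 740,000·(EBIT − 12,000) = 1,100,000·(EBIT − 491,000).
Solving, EBIT = (491,000·1,100,000 − 12,000·740,000) / (1,100,000 − 740,000) = 531,220,000,000 / 360,000 = 1,475,611.11.

$1,475,611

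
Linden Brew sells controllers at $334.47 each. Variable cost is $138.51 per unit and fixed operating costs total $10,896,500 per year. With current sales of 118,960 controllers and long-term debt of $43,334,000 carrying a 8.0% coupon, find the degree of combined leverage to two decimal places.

2.61

Contribution at this volume is 118,960 × $195.96 = $23,311,401.60.
EBIT = $23,311,401.60 − $10,896,500 = $12,414,901.60. Interest = $3,466,720.00, so EBIT − I = $8,948,181.60.
DCL = contribution ÷ (EBIT − I) = $23,311,401.60 ÷ $8,948,181.60 = 2.6052.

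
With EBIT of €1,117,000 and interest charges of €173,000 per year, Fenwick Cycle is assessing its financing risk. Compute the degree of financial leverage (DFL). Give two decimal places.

1.18

Annual interest charges come to €173,000.00.
Degree of financial leverage = EBIT / (EBIT − interest) = €1,117,000 / €944,000.00 = 1.1833.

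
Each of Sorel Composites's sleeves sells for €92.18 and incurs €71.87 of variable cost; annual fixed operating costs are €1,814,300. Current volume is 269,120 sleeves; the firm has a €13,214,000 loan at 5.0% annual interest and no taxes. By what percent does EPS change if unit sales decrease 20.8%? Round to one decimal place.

-38.0%

Total contribution margin = 269,120 × €20.31 = €5,465,827.20.
Subtracting fixed costs: EBIT = €5,465,827.20 − €1,814,300 = €3,651,527.20.
Interest = €660,700.00, so EBIT − I = €2,990,827.20.
DCL = total CM / (EBIT − I) = €5,465,827.20 / €2,990,827.20 = 1.8275.
%ΔEPS = DCL × %ΔSales = 1.8275 × -20.8% = -38.0%.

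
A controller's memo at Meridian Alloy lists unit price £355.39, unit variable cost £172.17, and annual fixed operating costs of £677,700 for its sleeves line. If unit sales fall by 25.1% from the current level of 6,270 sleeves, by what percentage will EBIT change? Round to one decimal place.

-61.2%

Total contribution margin = 6,270 × £183.22 = £1,148,789.40.
Operating income = contribution − fixed costs = £1,148,789.40 − £677,700 = £471,089.40.
Degree of operating leverage = £1,148,789.40 / £471,089.40 = 2.4386.
Operating income changes by 2.4386 × -25.1% = -61.2%.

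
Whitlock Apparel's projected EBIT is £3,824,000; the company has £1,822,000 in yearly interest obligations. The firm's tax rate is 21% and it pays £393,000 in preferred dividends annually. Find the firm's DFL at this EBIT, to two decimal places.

Annual interest charges come to £1,822,000.00.
Preferred dividends grossed up pre-tax: £393,000 / (1 − 0.21) = £497,468.35.
DFL = EBIT ÷ [EBIT − I − D_p/(1−t)] = £3,824,000 ÷ [£3,824,000 − £1,822,000.00 − £497,468.35] = £3,824,000 ÷ £1,504,531.65 = 2.5417.

2.54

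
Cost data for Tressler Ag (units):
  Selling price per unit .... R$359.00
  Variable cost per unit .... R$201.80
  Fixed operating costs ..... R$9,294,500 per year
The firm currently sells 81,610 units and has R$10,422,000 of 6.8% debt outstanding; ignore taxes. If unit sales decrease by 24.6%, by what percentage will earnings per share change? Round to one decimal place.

Contribution at this volume is 81,610 × R$157.20 = R$12,829,092.00.
Operating income = contribution − fixed costs = R$12,829,092.00 − R$9,294,500 = R$3,534,592.00.
After interest of R$708,696.00, pre-tax earnings = R$2,825,896.00.
DCL = total CM / (EBIT − I) = R$12,829,092.00 / R$2,825,896.00 = 4.5398.
EPS therefore changes by 4.5398 × (-24.6%) = -111.7%.

-111.7%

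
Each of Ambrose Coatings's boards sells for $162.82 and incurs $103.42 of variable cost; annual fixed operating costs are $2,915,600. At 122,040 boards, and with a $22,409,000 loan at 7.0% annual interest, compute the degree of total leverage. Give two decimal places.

2.62

At 122,040 units, contribution = 122,040 × $59.40 = $7,249,176.00.
EBIT = $7,249,176.00 − $2,915,600 = $4,333,576.00. Interest = $1,568,630.00.
DOL = $7,249,176.00 ÷ $4,333,576.00 = 1.6728; DFL = $4,333,576.00 ÷ $2,764,946.00 = 1.5673.
Combined leverage = 1.6728 × 1.5673 = 2.6218.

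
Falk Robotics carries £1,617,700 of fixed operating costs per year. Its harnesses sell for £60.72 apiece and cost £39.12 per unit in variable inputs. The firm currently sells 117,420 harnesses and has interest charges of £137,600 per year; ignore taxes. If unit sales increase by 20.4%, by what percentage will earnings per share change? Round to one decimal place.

Total contribution margin = 117,420 × £21.60 = £2,536,272.00.
Operating income = contribution − fixed costs = £2,536,272.00 − £1,617,700 = £918,572.00.
Interest = £137,600.00, so EBIT − I = £780,972.00.
Degree of combined leverage = contribution ÷ (EBIT − I) = £2,536,272.00 ÷ £780,972.00 = 3.2476.
%ΔEPS = DCL × %ΔSales = 3.2476 × +20.4% = +66.3%.

+66.3%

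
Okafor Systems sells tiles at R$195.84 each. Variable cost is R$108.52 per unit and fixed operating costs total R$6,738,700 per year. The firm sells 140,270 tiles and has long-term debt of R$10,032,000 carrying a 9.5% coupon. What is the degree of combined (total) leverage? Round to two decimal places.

2.69

At 140,270 units, contribution = 140,270 × R$87.32 = R$12,248,376.40.
Subtracting fixed costs: EBIT = R$12,248,376.40 − R$6,738,700 = R$5,509,676.40. Interest = R$953,040.00.
DOL = R$12,248,376.40 ÷ R$5,509,676.40 = 2.2231; DFL = R$5,509,676.40 ÷ R$4,556,636.40 = 1.2092.
Combined leverage = 2.2231 × 1.2092 = 2.6882.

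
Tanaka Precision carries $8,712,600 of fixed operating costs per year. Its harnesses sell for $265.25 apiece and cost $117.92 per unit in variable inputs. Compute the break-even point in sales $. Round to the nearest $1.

$15,685,992

Contribution margin per unit = $265.25 − $117.92 = $147.33, a CM ratio of $147.33 ÷ $265.25 = 0.5554.
Break-even sales = FC ÷ CM ratio = $8,712,600 × $265.25 / $147.33 = $15,685,992.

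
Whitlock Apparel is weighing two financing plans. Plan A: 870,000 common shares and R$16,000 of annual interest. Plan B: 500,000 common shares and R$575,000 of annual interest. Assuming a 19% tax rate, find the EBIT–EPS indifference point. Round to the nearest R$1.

R$1,330,405

Set EPS_A = EPS_B: (EBIT − R$16,000)(1 − 0.19) ÷ 870,000 = (EBIT − R$575,000)(1 − 0.19) ÷ 500,000.
Cancelling (1 − t) and cross-multiplying: 500,000·(EBIT − 16,000) = 870,000·(EBIT − 575,000).
Solving, EBIT = (575,000·870,000 − 16,000·500,000) / (870,000 − 500,000) = 492,250,000,000 / 370,000 = 1,330,405.41.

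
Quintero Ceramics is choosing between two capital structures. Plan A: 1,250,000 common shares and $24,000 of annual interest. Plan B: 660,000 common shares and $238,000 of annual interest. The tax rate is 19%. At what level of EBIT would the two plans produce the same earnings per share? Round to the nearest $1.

$477,390

At indifference, (EBIT − 24,000)(1 − t)/1,250,000 = (EBIT − 238,000)(1 − t)/660,000.
Cancelling (1 − t) and cross-multiplying: 660,000·(EBIT − 24,000) = 1,250,000·(EBIT − 238,000).
EBIT × (1,250,000 − 660,000) = 238,000 × 1,250,000 − 24,000 × 660,000 = 281,660,000,000, so EBIT = 281,660,000,000 ÷ 590,000 = 477,389.83.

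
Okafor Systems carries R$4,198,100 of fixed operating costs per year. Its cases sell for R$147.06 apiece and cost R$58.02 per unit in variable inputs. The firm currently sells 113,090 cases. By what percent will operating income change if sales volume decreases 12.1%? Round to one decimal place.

Total contribution margin = 113,090 × R$89.04 = R$10,069,533.60.
Subtracting fixed costs: EBIT = R$10,069,533.60 − R$4,198,100 = R$5,871,433.60.
Degree of operating leverage = R$10,069,533.60 / R$5,871,433.60 = 1.7150.
%ΔEBIT = DOL × %ΔSales = 1.7150 × -12.1% = -20.8%.

-20.8%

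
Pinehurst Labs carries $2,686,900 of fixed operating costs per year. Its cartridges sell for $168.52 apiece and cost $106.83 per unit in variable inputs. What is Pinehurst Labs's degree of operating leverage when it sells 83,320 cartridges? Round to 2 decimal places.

Total contribution margin = 83,320 × $61.69 = $5,140,010.80.
Subtracting fixed costs: EBIT = $5,140,010.80 − $2,686,900 = $2,453,110.80.
DOL = contribution ÷ EBIT = $5,140,010.80 ÷ $2,453,110.80 = 2.0953.

2.10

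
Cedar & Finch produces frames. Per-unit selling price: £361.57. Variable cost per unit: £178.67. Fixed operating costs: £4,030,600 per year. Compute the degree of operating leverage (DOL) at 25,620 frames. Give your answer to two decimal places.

7.15

At 25,620 units, contribution = 25,620 × £182.90 = £4,685,898.00.
Subtracting fixed costs: EBIT = £4,685,898.00 − £4,030,600 = £655,298.00.
Degree of operating leverage = £4,685,898.00 / £655,298.00 = 7.1508.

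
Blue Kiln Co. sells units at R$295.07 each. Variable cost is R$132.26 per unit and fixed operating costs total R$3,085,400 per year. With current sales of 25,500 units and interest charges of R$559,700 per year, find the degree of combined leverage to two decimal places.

At 25,500 units, contribution = 25,500 × R$162.81 = R$4,151,655.00.
EBIT = R$4,151,655.00 − R$3,085,400 = R$1,066,255.00. Interest = R$559,700.00.
DOL = R$4,151,655.00 ÷ R$1,066,255.00 = 3.8937; DFL = R$1,066,255.00 ÷ R$506,555.00 = 2.1049.
DCL = DOL × DFL = 3.8937 × 2.1049 = 8.1958.

8.20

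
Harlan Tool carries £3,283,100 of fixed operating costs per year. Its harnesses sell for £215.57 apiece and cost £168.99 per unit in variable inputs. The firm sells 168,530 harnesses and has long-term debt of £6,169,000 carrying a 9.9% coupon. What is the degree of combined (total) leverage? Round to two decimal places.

Total contribution margin = 168,530 × £46.58 = £7,850,127.40.
EBIT = £7,850,127.40 − £3,283,100 = £4,567,027.40. Interest = £610,731.00, so EBIT − I = £3,956,296.40.
Degree of total leverage = total CM / (EBIT − interest) = £7,850,127.40 / £3,956,296.40 = 1.9842.

1.98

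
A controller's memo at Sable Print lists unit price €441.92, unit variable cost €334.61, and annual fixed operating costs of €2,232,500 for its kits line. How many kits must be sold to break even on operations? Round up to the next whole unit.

Each unit contributes €441.92 − €334.61 = €107.31.
Units to break even: €2,232,500 ÷ €107.31 = 20,804.21, rounded up to 20,805.

20,805 kits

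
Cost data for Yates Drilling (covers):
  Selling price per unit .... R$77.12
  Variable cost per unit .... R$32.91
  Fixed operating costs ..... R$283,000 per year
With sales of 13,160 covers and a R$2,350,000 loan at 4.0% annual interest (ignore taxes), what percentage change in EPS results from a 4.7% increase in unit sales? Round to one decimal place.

Total contribution margin = 13,160 × R$44.21 = R$581,803.60.
Operating income = contribution − fixed costs = R$581,803.60 − R$283,000 = R$298,803.60.
Interest = R$94,000.00, so EBIT − I = R$204,803.60.
Degree of combined leverage = contribution ÷ (EBIT − I) = R$581,803.60 ÷ R$204,803.60 = 2.8408.
%ΔEPS = DCL × %ΔSales = 2.8408 × +4.7% = +13.4%.

+13.4%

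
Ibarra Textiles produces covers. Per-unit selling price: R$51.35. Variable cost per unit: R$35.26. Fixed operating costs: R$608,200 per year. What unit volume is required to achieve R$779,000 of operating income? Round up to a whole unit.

86,216 covers

Each unit contributes R$51.35 − R$35.26 = R$16.09.
Required volume = (fixed costs + target profit) ÷ CM = (R$608,200 + R$779,000) ÷ R$16.09 = 86,215.04, so 86,216 covers.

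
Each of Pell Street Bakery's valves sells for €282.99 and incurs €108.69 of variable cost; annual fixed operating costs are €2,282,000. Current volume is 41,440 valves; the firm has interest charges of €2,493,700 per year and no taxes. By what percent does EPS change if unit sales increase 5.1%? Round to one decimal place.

+15.1%

At 41,440 units, contribution = 41,440 × €174.30 = €7,222,992.00.
Subtracting fixed costs: EBIT = €7,222,992.00 − €2,282,000 = €4,940,992.00.
After interest of €2,493,700.00, pre-tax earnings = €2,447,292.00.
Degree of combined leverage = contribution ÷ (EBIT − I) = €7,222,992.00 ÷ €2,447,292.00 = 2.9514.
%ΔEPS = DCL × %ΔSales = 2.9514 × +5.1% = +15.1%.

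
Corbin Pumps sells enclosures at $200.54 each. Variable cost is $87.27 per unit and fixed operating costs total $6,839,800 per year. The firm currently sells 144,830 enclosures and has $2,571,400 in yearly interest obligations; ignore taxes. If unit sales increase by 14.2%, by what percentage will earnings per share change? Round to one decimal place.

+33.3%

Contribution at this volume is 144,830 × $113.27 = $16,404,894.10.
Subtracting fixed costs: EBIT = $16,404,894.10 − $6,839,800 = $9,565,094.10.
Interest = $2,571,400.00, so EBIT − I = $6,993,694.10.
DCL = total CM / (EBIT − I) = $16,404,894.10 / $6,993,694.10 = 2.3457.
%ΔEPS = DCL × %ΔSales = 2.3457 × +14.2% = +33.3%.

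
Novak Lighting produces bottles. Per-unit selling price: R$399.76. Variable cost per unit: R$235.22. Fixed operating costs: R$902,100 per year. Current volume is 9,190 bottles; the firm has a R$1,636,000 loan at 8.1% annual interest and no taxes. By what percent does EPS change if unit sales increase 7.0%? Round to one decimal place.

+22.2%

Total contribution margin = 9,190 × R$164.54 = R$1,512,122.60.
Subtracting fixed costs: EBIT = R$1,512,122.60 − R$902,100 = R$610,022.60.
After interest of R$132,516.00, pre-tax earnings = R$477,506.60.
DCL = total CM / (EBIT − I) = R$1,512,122.60 / R$477,506.60 = 3.1667.
EPS therefore changes by 3.1667 × (+7.0%) = +22.2%.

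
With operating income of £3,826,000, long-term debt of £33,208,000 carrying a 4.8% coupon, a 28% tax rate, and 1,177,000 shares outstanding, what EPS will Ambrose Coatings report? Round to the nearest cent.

£1.37

Interest = £1,593,984.00, so EBT = £3,826,000 − £1,593,984.00 = £2,232,016.00.
After tax at 28%: net income = £2,232,016.00 × 0.72 = £1,607,051.52.
Per share: £1,607,051.52 / 1,177,000 shares = £1.37.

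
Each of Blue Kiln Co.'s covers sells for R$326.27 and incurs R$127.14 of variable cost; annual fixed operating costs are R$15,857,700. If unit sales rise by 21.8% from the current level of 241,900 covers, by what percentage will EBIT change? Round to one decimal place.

At 241,900 units, contribution = 241,900 × R$199.13 = R$48,169,547.00.
EBIT = R$48,169,547.00 − R$15,857,700 = R$32,311,847.00.
So DOL = total CM / EBIT = R$48,169,547.00 / R$32,311,847.00 = 1.4908.
So EBIT moves 1.4908 × (+21.8%) = +32.5%.

+32.5%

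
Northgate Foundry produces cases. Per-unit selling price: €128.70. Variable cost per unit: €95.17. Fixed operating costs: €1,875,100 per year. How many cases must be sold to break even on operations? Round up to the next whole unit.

Unit CM = price − variable cost = €128.70 − €95.17 = €33.53.
Break-even Q = €1,875,100 / €33.53 = 55,923.05 → 55,924 cases.

55,924 cases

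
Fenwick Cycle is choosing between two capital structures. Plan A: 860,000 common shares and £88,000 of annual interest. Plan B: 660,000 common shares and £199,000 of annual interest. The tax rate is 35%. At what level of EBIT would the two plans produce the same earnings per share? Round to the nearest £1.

At indifference, (EBIT − 88,000)(1 − t)/860,000 = (EBIT − 199,000)(1 − t)/660,000.
The (1 − t) factor cancels: (EBIT − 88,000) × 660,000 = (EBIT − 199,000) × 860,000.
Solving, EBIT = (199,000·860,000 − 88,000·660,000) / (860,000 − 660,000) = 113,060,000,000 / 200,000 = 565,300.00.

£565,300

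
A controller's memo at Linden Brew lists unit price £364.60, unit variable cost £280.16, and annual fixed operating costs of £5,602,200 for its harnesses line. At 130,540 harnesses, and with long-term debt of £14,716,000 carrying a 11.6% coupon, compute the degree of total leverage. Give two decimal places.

At 130,540 units, contribution = 130,540 × £84.44 = £11,022,797.60.
Subtracting fixed costs: EBIT = £11,022,797.60 − £5,602,200 = £5,420,597.60. Interest = £1,707,056.00, so EBIT − I = £3,713,541.60.
DCL = contribution ÷ (EBIT − I) = £11,022,797.60 ÷ £3,713,541.60 = 2.9683.

2.97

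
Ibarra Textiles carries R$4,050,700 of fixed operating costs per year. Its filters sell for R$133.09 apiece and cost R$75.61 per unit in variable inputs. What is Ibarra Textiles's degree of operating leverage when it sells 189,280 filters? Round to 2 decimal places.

At 189,280 units, contribution = 189,280 × R$57.48 = R$10,879,814.40.
Operating income = contribution − fixed costs = R$10,879,814.40 − R$4,050,700 = R$6,829,114.40.
Degree of operating leverage = R$10,879,814.40 / R$6,829,114.40 = 1.5932.

1.59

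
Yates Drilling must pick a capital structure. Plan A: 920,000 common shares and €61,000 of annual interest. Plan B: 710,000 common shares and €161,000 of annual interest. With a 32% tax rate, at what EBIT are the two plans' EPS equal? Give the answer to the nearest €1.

€499,095

Set EPS_A = EPS_B: (EBIT − €61,000)(1 − 0.32) ÷ 920,000 = (EBIT − €161,000)(1 − 0.32) ÷ 710,000.
The (1 − t) factor cancels: (EBIT − 61,000) × 710,000 = (EBIT − 161,000) × 920,000.
Solving, EBIT = (161,000·920,000 − 61,000·710,000) / (920,000 − 710,000) = 104,810,000,000 / 210,000 = 499,095.24.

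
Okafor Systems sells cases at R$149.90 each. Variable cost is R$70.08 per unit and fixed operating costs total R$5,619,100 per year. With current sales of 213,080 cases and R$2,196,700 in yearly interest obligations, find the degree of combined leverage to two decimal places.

1.85

Total contribution margin = 213,080 × R$79.82 = R$17,008,045.60.
Operating income = contribution − fixed costs = R$17,008,045.60 − R$5,619,100 = R$11,388,945.60. Interest = R$2,196,700.00.
DOL = R$17,008,045.60 ÷ R$11,388,945.60 = 1.4934; DFL = R$11,388,945.60 ÷ R$9,192,245.60 = 1.2390.
Combined leverage = 1.4934 × 1.2390 = 1.8503.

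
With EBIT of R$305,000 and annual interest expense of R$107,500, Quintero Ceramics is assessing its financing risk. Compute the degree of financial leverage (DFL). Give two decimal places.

Annual interest charges come to R$107,500.00.
DFL = EBIT ÷ (EBIT − I) = R$305,000 ÷ (R$305,000 − R$107,500.00) = R$305,000 ÷ R$197,500.00 = 1.5443.

1.54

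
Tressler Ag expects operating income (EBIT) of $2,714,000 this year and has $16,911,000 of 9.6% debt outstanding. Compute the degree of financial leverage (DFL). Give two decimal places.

Interest = $1,623,456.00.
Degree of financial leverage = EBIT / (EBIT − interest) = $2,714,000 / $1,090,544.00 = 2.4887.

2.49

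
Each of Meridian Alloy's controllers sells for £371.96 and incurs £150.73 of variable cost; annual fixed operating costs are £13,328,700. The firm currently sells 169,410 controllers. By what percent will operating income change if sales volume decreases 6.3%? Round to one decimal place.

-9.8%

Total contribution margin = 169,410 × £221.23 = £37,478,574.30.
EBIT = £37,478,574.30 − £13,328,700 = £24,149,874.30.
DOL = contribution ÷ EBIT = £37,478,574.30 ÷ £24,149,874.30 = 1.5519.
%ΔEBIT = DOL × %ΔSales = 1.5519 × -6.3% = -9.8%.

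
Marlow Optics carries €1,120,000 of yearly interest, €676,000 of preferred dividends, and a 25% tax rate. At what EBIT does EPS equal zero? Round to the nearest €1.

€2,021,333

Preferred dividends are paid after tax, so their pre-tax equivalent is €676,000 ÷ (1 − 0.25) = €901,333.33.
Financial break-even EBIT = interest + D_p ÷ (1 − t) = €1,120,000 + €901,333.33 = €2,021,333.33.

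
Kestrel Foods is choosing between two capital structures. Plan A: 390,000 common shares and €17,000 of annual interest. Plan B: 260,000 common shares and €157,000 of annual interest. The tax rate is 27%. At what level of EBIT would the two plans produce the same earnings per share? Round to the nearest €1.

€437,000

Set EPS_A = EPS_B: (EBIT − €17,000)(1 − 0.27) ÷ 390,000 = (EBIT − €157,000)(1 − 0.27) ÷ 260,000.
Cancelling (1 − t) and cross-multiplying: 260,000·(EBIT − 17,000) = 390,000·(EBIT − 157,000).
EBIT × (390,000 − 260,000) = 157,000 × 390,000 − 17,000 × 260,000 = 56,810,000,000, so EBIT = 56,810,000,000 ÷ 130,000 = 437,000.00.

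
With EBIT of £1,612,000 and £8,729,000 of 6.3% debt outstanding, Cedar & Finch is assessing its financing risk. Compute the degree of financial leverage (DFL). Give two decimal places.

Annual interest charges come to £549,927.00.
DFL = EBIT ÷ (EBIT − I) = £1,612,000 ÷ (£1,612,000 − £549,927.00) = £1,612,000 ÷ £1,062,073.00 = 1.5178.

1.52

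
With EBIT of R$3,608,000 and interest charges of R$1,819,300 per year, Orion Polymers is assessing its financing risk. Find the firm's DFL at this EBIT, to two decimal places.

2.02

Interest = R$1,819,300.00.
DFL = EBIT ÷ (EBIT − I) = R$3,608,000 ÷ (R$3,608,000 − R$1,819,300.00) = R$3,608,000 ÷ R$1,788,700.00 = 2.0171.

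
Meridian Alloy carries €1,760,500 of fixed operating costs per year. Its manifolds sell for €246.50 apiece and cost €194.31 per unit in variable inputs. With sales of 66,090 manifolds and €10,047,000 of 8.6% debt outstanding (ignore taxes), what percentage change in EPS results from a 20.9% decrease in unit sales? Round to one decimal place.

At 66,090 units, contribution = 66,090 × €52.19 = €3,449,237.10.
Subtracting fixed costs: EBIT = €3,449,237.10 − €1,760,500 = €1,688,737.10.
After interest of €864,042.00, pre-tax earnings = €824,695.10.
Degree of combined leverage = contribution ÷ (EBIT − I) = €3,449,237.10 ÷ €824,695.10 = 4.1824.
EPS therefore changes by 4.1824 × (-20.9%) = -87.4%.

-87.4%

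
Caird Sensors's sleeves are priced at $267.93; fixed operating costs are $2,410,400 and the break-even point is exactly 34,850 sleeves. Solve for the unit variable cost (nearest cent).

At break-even, FC = Q × (P − VC), so P − VC = $2,410,400 ÷ 34,850 = $69.1650.
Hence VC = price − CM = $267.93 − $69.1650 = $198.77.

$198.77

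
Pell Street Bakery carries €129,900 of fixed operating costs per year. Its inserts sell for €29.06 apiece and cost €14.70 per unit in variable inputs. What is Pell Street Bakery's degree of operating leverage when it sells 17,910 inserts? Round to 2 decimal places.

At 17,910 units, contribution = 17,910 × €14.36 = €257,187.60.
EBIT = €257,187.60 − €129,900 = €127,287.60.
DOL = contribution ÷ EBIT = €257,187.60 ÷ €127,287.60 = 2.0205.

2.02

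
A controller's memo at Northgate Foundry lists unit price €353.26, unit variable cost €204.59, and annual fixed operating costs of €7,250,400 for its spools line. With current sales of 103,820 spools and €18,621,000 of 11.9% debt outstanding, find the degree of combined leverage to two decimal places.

Contribution at this volume is 103,820 × €148.67 = €15,434,919.40.
Operating income = contribution − fixed costs = €15,434,919.40 − €7,250,400 = €8,184,519.40. Interest = €2,215,899.00.
DOL = €15,434,919.40 ÷ €8,184,519.40 = 1.8859; DFL = €8,184,519.40 ÷ €5,968,620.40 = 1.3713.
DCL = DOL × DFL = 1.8859 × 1.3713 = 2.5861.

2.59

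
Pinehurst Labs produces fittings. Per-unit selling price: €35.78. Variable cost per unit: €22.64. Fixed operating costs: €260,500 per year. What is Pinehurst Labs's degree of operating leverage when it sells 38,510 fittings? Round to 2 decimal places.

2.06

Contribution at this volume is 38,510 × €13.14 = €506,021.40.
Operating income = contribution − fixed costs = €506,021.40 − €260,500 = €245,521.40.
So DOL = total CM / EBIT = €506,021.40 / €245,521.40 = 2.0610.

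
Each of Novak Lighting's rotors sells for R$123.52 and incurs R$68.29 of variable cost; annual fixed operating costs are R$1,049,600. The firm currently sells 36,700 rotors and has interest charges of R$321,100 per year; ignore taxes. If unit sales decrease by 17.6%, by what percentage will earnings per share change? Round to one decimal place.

At 36,700 units, contribution = 36,700 × R$55.23 = R$2,026,941.00.
Operating income = contribution − fixed costs = R$2,026,941.00 − R$1,049,600 = R$977,341.00.
Interest = R$321,100.00, so EBIT − I = R$656,241.00.
Degree of combined leverage = contribution ÷ (EBIT − I) = R$2,026,941.00 ÷ R$656,241.00 = 3.0887.
EPS therefore changes by 3.0887 × (-17.6%) = -54.4%.

-54.4%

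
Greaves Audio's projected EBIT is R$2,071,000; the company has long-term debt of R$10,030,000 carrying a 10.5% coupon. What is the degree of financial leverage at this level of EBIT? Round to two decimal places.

Interest = R$1,053,150.00.
DFL = EBIT ÷ (EBIT − I) = R$2,071,000 ÷ (R$2,071,000 − R$1,053,150.00) = R$2,071,000 ÷ R$1,017,850.00 = 2.0347.

2.03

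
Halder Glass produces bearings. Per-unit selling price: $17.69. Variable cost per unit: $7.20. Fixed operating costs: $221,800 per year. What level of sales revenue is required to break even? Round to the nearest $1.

$374,036

Contribution margin per unit = $17.69 − $7.20 = $10.49, a CM ratio of $10.49 ÷ $17.69 = 0.5930.
Break-even sales = FC ÷ CM ratio = $221,800 × $17.69 / $10.49 = $374,036.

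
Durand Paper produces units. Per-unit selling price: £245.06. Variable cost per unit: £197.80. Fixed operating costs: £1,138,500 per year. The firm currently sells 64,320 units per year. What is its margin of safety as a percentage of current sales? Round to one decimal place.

62.5%

Each unit contributes £245.06 − £197.80 = £47.26. Break-even units = £1,138,500 ÷ £47.26 = 24,090.14; break-even revenue = 24,090.14 × £245.06 = £5,903,529.62.
Actual sales revenue = 64,320 × £245.06 = £15,762,259.20.
Margin of safety = (£15,762,259.20 − £5,903,529.62) ÷ £15,762,259.20 = 62.5%.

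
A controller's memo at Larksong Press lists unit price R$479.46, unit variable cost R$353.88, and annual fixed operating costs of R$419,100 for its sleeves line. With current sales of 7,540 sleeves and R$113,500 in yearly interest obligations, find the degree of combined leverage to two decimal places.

2.29

At 7,540 units, contribution = 7,540 × R$125.58 = R$946,873.20.
EBIT = R$946,873.20 − R$419,100 = R$527,773.20. Interest = R$113,500.00.
DOL = R$946,873.20 ÷ R$527,773.20 = 1.7941; DFL = R$527,773.20 ÷ R$414,273.20 = 1.2740.
Combined leverage = 1.7941 × 1.2740 = 2.2857.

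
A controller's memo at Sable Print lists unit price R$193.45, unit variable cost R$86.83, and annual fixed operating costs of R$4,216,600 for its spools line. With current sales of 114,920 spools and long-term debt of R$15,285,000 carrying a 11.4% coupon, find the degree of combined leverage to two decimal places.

Contribution at this volume is 114,920 × R$106.62 = R$12,252,770.40.
Operating income = contribution − fixed costs = R$12,252,770.40 − R$4,216,600 = R$8,036,170.40. Interest = R$1,742,490.00, so EBIT − I = R$6,293,680.40.
DCL = contribution ÷ (EBIT − I) = R$12,252,770.40 ÷ R$6,293,680.40 = 1.9468.

1.95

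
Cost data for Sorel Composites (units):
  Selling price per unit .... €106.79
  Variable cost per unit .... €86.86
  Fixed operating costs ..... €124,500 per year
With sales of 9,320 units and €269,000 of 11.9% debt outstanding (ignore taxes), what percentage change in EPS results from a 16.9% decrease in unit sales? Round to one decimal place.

Contribution at this volume is 9,320 × €19.93 = €185,747.60.
Subtracting fixed costs: EBIT = €185,747.60 − €124,500 = €61,247.60.
Interest = €32,011.00, so EBIT − I = €29,236.60.
Degree of combined leverage = contribution ÷ (EBIT − I) = €185,747.60 ÷ €29,236.60 = 6.3533.
EPS therefore changes by 6.3533 × (-16.9%) = -107.4%.

-107.4%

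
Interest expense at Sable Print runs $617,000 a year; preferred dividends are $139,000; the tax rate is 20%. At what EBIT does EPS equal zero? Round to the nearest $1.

Grossing the preferred dividend up to pre-tax terms: $139,000 / (1 − 0.20) = $173,750.00.
Financial break-even EBIT = interest + D_p ÷ (1 − t) = $617,000 + $173,750.00 = $790,750.00.

$790,750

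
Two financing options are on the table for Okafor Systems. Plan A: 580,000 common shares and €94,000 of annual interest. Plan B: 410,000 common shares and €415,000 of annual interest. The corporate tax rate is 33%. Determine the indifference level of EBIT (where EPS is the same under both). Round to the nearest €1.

At indifference, (EBIT − 94,000)(1 − t)/580,000 = (EBIT − 415,000)(1 − t)/410,000.
Cancelling (1 − t) and cross-multiplying: 410,000·(EBIT − 94,000) = 580,000·(EBIT − 415,000).
Solving, EBIT = (415,000·580,000 − 94,000·410,000) / (580,000 − 410,000) = 202,160,000,000 / 170,000 = 1,189,176.47.

€1,189,176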